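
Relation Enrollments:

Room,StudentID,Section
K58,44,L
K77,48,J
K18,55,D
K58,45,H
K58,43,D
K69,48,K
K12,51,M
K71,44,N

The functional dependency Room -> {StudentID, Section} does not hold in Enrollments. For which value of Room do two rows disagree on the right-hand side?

K58

Room=K58: 3 rows → {StudentID,Section} takes values {(44, L), (45, H), (43, D)} — violation
Room=K77: 1 row → {StudentID,Section} = (48, J) ✓
Room=K18: 1 row → {StudentID,Section} = (55, D) ✓
Room=K69: 1 row → {StudentID,Section} = (48, K) ✓
Room=K12: 1 row → {StudentID,Section} = (51, M) ✓
Room=K71: 1 row → {StudentID,Section} = (44, N) ✓
The only Room value with inconsistent RHS is Room=K58.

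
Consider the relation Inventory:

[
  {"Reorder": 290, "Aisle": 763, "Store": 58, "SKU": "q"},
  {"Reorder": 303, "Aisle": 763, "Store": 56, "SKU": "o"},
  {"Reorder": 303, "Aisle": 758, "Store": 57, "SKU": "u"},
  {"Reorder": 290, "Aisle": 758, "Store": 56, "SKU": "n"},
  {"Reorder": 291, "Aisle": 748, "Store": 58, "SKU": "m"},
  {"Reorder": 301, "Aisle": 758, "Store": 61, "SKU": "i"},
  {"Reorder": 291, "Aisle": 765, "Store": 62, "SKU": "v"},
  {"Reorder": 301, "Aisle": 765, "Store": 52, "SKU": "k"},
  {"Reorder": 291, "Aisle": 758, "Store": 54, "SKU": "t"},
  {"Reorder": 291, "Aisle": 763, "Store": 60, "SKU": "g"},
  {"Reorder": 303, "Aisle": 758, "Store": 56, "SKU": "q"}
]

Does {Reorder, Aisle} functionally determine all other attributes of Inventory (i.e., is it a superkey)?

Two distinct rows share (Reorder=303, Aisle=758), so {Reorder, Aisle} does not determine every attribute — not a superkey.

No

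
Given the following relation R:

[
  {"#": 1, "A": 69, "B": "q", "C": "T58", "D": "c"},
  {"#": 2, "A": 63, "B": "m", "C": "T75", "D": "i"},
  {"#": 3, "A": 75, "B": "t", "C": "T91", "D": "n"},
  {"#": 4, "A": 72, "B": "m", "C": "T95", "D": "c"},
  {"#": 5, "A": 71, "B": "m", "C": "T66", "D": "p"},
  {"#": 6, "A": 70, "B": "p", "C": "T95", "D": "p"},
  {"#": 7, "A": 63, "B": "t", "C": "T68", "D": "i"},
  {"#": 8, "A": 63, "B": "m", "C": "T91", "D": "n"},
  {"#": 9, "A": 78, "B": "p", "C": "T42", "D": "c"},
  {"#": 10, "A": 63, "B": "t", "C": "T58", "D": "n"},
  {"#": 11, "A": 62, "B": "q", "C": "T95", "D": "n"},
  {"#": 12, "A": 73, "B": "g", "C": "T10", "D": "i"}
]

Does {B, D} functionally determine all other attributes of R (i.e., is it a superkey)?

No

Rows 3 and 10 have the same {B, D} value (B=t, D=n) but are distinct tuples, so {B, D} does not determine every attribute — not a superkey.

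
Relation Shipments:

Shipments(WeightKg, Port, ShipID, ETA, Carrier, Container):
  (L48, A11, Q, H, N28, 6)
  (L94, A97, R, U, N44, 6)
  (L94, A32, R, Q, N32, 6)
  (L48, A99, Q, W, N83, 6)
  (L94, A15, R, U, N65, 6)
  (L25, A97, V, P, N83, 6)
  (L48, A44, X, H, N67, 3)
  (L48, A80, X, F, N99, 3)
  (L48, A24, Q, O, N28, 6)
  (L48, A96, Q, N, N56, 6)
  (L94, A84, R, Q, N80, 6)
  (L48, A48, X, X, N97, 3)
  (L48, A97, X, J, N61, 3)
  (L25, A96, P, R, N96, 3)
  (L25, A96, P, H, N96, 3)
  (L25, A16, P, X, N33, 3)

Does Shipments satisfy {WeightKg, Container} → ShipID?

Yes

(WeightKg=L48, Container=6): 4 rows → ShipID = Q, Q, Q, Q ✓
(WeightKg=L94, Container=6): 4 rows → ShipID = R, R, R, R ✓
(WeightKg=L25, Container=6): 1 row → ShipID = V ✓
(WeightKg=L48, Container=3): 4 rows → ShipID = X, X, X, X ✓
(WeightKg=L25, Container=3): 3 rows → ShipID = P, P, P ✓
Every {WeightKg, Container} value is associated with a single ShipID value, so {WeightKg, Container} → ShipID holds.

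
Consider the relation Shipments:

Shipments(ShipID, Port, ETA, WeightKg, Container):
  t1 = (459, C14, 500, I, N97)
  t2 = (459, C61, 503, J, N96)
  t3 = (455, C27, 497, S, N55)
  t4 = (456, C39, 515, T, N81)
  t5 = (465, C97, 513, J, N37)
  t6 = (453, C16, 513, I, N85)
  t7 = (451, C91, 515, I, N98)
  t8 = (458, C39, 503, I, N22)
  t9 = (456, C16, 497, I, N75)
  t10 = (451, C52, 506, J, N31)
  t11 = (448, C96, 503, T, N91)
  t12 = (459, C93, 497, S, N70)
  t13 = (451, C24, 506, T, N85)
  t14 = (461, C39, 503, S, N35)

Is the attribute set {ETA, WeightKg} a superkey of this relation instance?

Rows 3 and 12 have the same {ETA, WeightKg} value (ETA=497, WeightKg=S) but are distinct tuples, so {ETA, WeightKg} does not determine every attribute — not a superkey.

No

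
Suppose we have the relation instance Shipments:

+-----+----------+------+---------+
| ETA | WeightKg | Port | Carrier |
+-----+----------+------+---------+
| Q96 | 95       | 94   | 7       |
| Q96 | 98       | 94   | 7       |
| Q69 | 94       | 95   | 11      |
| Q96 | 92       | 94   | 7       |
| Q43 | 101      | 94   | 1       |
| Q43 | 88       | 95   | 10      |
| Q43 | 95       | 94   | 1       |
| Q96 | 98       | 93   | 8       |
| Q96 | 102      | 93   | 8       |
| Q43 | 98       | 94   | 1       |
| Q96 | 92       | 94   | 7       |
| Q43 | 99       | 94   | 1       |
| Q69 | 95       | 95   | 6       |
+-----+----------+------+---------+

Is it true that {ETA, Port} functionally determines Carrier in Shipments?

No

(ETA=Q96, Port=94): 4 rows → Carrier = 7, 7, 7, 7 ✓
(ETA=Q69, Port=95): 2 rows → Carrier takes values {11, 6} — violation
(ETA=Q43, Port=94): 4 rows → Carrier = 1, 1, 1, 1 ✓
(ETA=Q43, Port=95): 1 row → Carrier = 10 ✓
(ETA=Q96, Port=93): 2 rows → Carrier = 8, 8 ✓
Two rows agree on {ETA, Port} but differ on Carrier, so {ETA, Port} -> Carrier does not hold.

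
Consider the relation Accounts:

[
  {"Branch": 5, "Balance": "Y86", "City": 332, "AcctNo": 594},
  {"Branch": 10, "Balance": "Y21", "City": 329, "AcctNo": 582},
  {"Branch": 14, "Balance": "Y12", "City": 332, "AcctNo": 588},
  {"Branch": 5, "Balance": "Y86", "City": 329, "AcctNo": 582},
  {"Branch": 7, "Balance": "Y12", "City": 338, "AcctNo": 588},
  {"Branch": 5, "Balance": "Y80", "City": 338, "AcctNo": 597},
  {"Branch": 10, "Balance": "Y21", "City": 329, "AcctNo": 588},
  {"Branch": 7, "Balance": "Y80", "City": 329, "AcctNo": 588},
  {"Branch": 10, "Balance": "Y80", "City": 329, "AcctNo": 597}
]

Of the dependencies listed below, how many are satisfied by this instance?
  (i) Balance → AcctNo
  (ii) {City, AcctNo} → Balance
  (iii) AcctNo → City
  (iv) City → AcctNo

(i) Balance → AcctNo: Balance=Y86: 2 rows → AcctNo takes values {594, 582} — violation; Balance=Y21: 2 rows → AcctNo takes values {582, 588} — violation; Balance=Y80: 3 rows → AcctNo takes values {597, 588} — violation — fails.
(ii) {City, AcctNo} → Balance: (City=329, AcctNo=582): 2 rows → Balance takes values {Y21, Y86} — violation; (City=329, AcctNo=588): 2 rows → Balance takes values {Y21, Y80} — violation — fails.
(iii) AcctNo → City: AcctNo=588: 4 rows → City takes values {332, 338, 329} — violation; AcctNo=597: 2 rows → City takes values {338, 329} — violation — fails.
(iv) City → AcctNo: City=332: 2 rows → AcctNo takes values {594, 588} — violation; City=329: 5 rows → AcctNo takes values {582, 588, 597} — violation; City=338: 2 rows → AcctNo takes values {588, 597} — violation — fails.
None of the 4 dependencies hold.

0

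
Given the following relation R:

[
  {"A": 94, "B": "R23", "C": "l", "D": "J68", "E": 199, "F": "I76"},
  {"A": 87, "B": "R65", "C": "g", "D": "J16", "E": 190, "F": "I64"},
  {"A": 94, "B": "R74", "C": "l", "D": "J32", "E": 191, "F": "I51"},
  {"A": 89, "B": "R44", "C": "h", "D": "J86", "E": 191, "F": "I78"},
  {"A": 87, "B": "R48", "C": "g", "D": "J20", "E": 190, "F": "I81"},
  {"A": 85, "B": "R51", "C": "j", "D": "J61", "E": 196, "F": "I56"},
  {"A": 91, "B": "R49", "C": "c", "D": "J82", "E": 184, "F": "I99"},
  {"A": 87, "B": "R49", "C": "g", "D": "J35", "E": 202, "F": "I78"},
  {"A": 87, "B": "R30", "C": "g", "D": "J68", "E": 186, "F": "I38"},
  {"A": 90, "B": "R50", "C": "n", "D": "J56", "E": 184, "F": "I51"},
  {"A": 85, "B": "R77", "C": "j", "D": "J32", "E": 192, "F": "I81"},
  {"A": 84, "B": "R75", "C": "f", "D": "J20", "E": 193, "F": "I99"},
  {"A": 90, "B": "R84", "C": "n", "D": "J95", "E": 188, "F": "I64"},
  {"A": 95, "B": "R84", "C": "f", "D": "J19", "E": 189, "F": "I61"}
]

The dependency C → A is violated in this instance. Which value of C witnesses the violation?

C=l: 2 rows → A = 94, 94 ✓
C=g: 4 rows → A = 87, 87, 87, 87 ✓
C=h: 1 row → A = 89 ✓
C=j: 2 rows → A = 85, 85 ✓
C=c: 1 row → A = 91 ✓
C=n: 2 rows → A = 90, 90 ✓
C=f: 2 rows → A takes values {84, 95} — violation
The only C value with inconsistent A is C=f.

f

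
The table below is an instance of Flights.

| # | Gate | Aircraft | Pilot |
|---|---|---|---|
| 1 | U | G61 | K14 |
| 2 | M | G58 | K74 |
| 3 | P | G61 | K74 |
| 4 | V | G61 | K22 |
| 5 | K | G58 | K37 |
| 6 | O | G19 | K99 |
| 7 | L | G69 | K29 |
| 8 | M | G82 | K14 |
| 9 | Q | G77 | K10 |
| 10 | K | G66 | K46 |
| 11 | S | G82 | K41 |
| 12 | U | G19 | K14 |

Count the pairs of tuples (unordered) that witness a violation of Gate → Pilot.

2

Gate=U: all 2 rows agree on Pilot — 0 pairs.
Gate=M: violating pairs (2,8) — 1 pair.
Gate=K: violating pairs (5,10) — 1 pair.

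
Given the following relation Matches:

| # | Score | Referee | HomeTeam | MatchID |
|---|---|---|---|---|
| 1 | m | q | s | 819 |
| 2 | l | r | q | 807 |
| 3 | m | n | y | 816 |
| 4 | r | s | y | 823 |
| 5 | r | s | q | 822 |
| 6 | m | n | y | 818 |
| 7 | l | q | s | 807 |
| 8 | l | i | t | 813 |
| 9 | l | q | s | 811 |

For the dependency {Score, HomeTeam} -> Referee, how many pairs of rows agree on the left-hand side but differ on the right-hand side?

(Score=m, HomeTeam=y): all 2 rows agree on Referee — 0 pairs.
(Score=l, HomeTeam=s): all 2 rows agree on Referee — 0 pairs.

0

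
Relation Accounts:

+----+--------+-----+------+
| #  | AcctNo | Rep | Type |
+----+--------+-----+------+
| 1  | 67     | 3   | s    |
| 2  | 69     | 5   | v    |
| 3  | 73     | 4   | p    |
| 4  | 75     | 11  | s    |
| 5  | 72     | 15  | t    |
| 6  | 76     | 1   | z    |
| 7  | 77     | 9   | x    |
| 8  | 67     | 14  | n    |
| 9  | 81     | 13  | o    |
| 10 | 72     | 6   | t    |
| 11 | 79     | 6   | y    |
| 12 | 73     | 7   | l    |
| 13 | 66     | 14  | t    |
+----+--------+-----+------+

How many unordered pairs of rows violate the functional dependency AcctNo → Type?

2

AcctNo=67: violating pairs (1,8) — 1 pair.
AcctNo=73: violating pairs (3,12) — 1 pair.
AcctNo=72: all 2 rows agree on Type — 0 pairs.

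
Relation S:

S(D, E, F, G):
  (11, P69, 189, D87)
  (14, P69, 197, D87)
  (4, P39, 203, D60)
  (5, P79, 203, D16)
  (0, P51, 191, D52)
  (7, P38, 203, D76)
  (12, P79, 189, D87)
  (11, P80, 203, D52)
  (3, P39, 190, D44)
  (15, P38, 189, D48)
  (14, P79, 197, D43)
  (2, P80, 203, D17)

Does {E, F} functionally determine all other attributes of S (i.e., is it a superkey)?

Two distinct rows share (E=P80, F=203), so {E, F} does not determine every attribute — not a superkey.

No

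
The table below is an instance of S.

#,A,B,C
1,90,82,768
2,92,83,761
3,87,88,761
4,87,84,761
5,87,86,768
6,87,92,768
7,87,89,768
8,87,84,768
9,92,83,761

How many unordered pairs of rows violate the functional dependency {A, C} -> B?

(A=92, C=761): all 2 rows agree on B — 0 pairs.
(A=87, C=761): violating pairs (3,4) — 1 pair.
(A=87, C=768): violating pairs (5,6), (5,7), (5,8), (6,7), (6,8), (7,8) — 6 pairs.

7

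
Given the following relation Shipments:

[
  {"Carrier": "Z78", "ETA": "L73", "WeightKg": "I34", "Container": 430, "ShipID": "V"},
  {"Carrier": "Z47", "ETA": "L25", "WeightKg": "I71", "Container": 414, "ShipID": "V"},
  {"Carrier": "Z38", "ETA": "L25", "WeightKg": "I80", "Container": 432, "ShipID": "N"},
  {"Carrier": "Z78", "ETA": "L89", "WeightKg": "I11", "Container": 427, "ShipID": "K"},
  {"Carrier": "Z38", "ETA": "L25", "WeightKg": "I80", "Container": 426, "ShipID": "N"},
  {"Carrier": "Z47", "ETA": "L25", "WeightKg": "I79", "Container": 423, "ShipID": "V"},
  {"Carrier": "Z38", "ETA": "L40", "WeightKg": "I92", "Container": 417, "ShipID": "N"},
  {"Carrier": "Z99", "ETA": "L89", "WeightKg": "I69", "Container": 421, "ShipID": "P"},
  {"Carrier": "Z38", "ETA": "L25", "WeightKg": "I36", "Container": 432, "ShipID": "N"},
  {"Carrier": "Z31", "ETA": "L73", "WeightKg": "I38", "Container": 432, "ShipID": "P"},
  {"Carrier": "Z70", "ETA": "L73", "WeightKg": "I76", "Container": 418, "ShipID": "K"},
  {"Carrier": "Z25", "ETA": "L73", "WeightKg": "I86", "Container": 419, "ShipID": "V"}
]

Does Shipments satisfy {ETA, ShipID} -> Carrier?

(ETA=L73, ShipID=V): 2 rows → Carrier takes values {Z78, Z25} — violation
(ETA=L25, ShipID=V): 2 rows → Carrier = Z47, Z47 ✓
(ETA=L25, ShipID=N): 3 rows → Carrier = Z38, Z38, Z38 ✓
(ETA=L89, ShipID=K): 1 row → Carrier = Z78 ✓
(ETA=L40, ShipID=N): 1 row → Carrier = Z38 ✓
(ETA=L89, ShipID=P): 1 row → Carrier = Z99 ✓
(ETA=L73, ShipID=P): 1 row → Carrier = Z31 ✓
(ETA=L73, ShipID=K): 1 row → Carrier = Z70 ✓
Two rows agree on {ETA, ShipID} but differ on Carrier, so {ETA, ShipID} -> Carrier does not hold.

No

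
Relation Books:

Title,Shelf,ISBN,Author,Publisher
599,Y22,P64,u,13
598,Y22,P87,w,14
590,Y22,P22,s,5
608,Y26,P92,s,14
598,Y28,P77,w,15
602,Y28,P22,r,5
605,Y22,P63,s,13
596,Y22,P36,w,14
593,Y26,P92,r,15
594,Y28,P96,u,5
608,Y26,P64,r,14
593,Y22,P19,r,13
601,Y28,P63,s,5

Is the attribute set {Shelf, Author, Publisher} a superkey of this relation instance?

No

Two distinct rows share (Shelf=Y22, Author=w, Publisher=14), so {Shelf, Author, Publisher} does not determine every attribute — not a superkey.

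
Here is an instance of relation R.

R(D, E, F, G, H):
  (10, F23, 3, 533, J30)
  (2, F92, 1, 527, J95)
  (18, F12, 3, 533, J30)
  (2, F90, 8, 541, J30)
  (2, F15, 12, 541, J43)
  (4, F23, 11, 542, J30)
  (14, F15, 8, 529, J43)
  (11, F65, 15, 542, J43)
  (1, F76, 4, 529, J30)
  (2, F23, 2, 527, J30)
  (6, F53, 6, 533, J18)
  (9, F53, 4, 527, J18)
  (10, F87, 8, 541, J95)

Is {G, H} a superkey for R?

Two distinct rows share (G=533, H=J30), so {G, H} does not determine every attribute — not a superkey.

No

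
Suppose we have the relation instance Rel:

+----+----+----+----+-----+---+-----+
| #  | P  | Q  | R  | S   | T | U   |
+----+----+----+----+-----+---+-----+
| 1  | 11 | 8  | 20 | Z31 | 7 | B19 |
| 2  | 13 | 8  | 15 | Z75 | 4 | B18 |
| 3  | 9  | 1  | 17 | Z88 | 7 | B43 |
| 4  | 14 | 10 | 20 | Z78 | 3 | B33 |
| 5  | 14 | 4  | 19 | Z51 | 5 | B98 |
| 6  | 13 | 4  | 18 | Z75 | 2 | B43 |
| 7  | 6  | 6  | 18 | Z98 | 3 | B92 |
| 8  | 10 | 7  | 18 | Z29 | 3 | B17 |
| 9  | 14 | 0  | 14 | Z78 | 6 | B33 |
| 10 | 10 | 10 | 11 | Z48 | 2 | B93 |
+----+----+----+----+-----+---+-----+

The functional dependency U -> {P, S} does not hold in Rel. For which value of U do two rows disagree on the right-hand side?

U=B19: row 1 → {P,S} = (11, Z31) ✓
U=B18: row 2 → {P,S} = (13, Z75) ✓
U=B43: rows 3, 6 → {P,S} takes values {(9, Z88), (13, Z75)} — violation
U=B33: rows 4, 9 → {P,S} = (14, Z78), (14, Z78) ✓
U=B98: row 5 → {P,S} = (14, Z51) ✓
U=B92: row 7 → {P,S} = (6, Z98) ✓
U=B17: row 8 → {P,S} = (10, Z29) ✓
U=B93: row 10 → {P,S} = (10, Z48) ✓
The only U value with inconsistent RHS is U=B43.

B43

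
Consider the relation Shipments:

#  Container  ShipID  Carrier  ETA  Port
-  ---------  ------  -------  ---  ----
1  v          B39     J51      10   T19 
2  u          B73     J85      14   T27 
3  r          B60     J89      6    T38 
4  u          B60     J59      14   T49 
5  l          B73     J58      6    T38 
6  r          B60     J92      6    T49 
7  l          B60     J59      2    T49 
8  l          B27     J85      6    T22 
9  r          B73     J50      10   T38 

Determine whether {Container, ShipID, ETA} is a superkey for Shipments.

Rows 3 and 6 have the same {Container, ShipID, ETA} value (Container=r, ShipID=B60, ETA=6) but are distinct tuples, so {Container, ShipID, ETA} does not determine every attribute — not a superkey.

No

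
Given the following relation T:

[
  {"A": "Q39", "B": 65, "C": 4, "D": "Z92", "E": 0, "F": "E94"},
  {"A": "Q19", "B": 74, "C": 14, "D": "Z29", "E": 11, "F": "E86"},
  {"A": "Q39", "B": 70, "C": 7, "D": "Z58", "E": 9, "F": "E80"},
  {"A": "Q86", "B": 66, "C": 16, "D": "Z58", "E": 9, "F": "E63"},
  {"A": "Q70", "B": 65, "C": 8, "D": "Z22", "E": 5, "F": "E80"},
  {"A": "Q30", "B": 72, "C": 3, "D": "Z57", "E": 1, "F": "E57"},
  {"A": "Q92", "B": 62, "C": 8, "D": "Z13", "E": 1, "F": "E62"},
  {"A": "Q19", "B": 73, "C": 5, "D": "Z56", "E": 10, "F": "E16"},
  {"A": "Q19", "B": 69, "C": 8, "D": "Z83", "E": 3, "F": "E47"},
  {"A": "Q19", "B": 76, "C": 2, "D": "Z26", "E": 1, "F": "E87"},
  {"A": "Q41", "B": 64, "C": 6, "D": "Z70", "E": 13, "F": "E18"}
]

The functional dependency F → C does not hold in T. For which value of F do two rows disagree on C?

F=E94: 1 row → C = 4 ✓
F=E86: 1 row → C = 14 ✓
F=E80: 2 rows → C takes values {7, 8} — violation
F=E63: 1 row → C = 16 ✓
F=E57: 1 row → C = 3 ✓
F=E62: 1 row → C = 8 ✓
F=E16: 1 row → C = 5 ✓
F=E47: 1 row → C = 8 ✓
F=E87: 1 row → C = 2 ✓
F=E18: 1 row → C = 6 ✓
The only F value with inconsistent C is F=E80.

E80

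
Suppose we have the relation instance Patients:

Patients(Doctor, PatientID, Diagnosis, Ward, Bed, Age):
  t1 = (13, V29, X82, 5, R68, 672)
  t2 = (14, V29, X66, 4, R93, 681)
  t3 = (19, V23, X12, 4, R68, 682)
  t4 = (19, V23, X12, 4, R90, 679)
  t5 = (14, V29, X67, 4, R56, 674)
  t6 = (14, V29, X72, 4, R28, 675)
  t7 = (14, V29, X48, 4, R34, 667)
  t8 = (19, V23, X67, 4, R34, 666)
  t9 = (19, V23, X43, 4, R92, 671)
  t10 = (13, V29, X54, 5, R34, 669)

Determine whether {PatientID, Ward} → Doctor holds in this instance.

Yes

(PatientID=V29, Ward=5): rows 1, 10 → Doctor = 13, 13 ✓
(PatientID=V29, Ward=4): rows 2, 5, 6, 7 → Doctor = 14, 14, 14, 14 ✓
(PatientID=V23, Ward=4): rows 3, 4, 8, 9 → Doctor = 19, 19, 19, 19 ✓
Every {PatientID, Ward} value is associated with a single Doctor value, so {PatientID, Ward} → Doctor holds.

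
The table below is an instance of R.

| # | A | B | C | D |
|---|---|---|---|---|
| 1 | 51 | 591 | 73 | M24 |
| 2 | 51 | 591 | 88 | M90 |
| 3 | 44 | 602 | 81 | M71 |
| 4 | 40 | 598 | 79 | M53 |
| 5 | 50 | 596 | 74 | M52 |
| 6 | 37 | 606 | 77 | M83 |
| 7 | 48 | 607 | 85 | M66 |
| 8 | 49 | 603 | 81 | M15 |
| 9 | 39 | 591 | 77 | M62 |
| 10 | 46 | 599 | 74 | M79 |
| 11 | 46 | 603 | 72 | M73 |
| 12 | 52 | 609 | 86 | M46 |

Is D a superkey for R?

All 12 rows have distinct D values, so D → (all attributes) holds and D is a superkey.

Yes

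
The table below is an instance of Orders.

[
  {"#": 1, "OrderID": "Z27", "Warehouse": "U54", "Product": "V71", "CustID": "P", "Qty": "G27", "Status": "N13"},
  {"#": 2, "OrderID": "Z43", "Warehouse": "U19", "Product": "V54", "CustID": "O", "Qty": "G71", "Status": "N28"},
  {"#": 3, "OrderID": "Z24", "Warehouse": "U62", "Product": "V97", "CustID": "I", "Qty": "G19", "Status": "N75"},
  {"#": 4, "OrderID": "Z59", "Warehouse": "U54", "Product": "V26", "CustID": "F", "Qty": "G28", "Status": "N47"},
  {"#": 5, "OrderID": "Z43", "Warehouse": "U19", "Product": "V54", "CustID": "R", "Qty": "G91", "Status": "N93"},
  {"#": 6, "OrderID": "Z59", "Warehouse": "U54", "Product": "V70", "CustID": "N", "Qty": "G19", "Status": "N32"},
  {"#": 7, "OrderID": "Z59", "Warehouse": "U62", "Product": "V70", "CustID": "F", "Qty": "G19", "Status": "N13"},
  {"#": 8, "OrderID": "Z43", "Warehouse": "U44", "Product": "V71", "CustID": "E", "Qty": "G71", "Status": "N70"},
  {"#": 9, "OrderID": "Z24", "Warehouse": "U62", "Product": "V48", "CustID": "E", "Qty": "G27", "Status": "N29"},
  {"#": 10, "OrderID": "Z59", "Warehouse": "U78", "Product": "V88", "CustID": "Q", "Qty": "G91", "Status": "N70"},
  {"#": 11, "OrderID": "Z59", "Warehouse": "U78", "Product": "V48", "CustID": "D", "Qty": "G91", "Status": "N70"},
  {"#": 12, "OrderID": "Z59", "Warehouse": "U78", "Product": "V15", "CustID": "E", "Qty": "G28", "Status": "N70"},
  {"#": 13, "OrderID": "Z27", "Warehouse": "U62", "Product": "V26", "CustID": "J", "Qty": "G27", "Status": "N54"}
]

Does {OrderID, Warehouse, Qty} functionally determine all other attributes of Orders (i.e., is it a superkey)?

Rows 10 and 11 have the same {OrderID, Warehouse, Qty} value (OrderID=Z59, Warehouse=U78, Qty=G91) but are distinct tuples, so {OrderID, Warehouse, Qty} does not determine every attribute — not a superkey.

No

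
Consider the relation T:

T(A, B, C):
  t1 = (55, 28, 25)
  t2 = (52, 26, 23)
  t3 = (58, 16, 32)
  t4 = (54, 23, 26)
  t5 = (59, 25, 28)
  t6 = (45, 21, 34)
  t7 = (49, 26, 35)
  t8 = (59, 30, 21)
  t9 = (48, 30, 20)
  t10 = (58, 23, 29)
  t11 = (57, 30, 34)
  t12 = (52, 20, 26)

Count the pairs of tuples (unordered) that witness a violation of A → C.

A=52: violating pairs (2,12) — 1 pair.
A=58: violating pairs (3,10) — 1 pair.
A=59: violating pairs (5,8) — 1 pair.

3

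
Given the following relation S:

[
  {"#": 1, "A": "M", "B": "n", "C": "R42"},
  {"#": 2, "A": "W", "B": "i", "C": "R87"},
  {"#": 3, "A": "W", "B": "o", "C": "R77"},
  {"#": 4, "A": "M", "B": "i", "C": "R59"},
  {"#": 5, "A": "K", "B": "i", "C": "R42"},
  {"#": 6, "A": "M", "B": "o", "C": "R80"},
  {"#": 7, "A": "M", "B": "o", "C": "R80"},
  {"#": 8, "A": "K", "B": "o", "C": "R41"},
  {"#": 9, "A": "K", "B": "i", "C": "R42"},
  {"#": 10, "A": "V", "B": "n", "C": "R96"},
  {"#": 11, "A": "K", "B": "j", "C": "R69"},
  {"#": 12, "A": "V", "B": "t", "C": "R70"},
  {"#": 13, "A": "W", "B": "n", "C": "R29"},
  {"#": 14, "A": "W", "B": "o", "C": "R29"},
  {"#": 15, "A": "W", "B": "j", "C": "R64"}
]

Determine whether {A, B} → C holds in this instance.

No

(A=M, B=n): row 1 → C = R42 ✓
(A=W, B=i): row 2 → C = R87 ✓
(A=W, B=o): rows 3, 14 → C takes values {R77, R29} — violation
(A=M, B=i): row 4 → C = R59 ✓
(A=K, B=i): rows 5, 9 → C = R42, R42 ✓
(A=M, B=o): rows 6, 7 → C = R80, R80 ✓
(A=K, B=o): row 8 → C = R41 ✓
(A=V, B=n): row 10 → C = R96 ✓
(A=K, B=j): row 11 → C = R69 ✓
(A=V, B=t): row 12 → C = R70 ✓
(A=W, B=n): row 13 → C = R29 ✓
(A=W, B=j): row 15 → C = R64 ✓
Two rows agree on {A, B} but differ on C, so {A, B} → C does not hold.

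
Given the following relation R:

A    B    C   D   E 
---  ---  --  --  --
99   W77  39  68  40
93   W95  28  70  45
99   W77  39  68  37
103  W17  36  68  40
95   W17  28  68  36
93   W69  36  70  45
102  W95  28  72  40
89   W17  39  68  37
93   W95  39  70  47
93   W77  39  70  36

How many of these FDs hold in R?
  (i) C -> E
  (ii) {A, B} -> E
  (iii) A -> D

1

(i) C -> E: C=39: 5 rows → E takes values {40, 37, 47, 36} — violation; C=28: 3 rows → E takes values {45, 36, 40} — violation; C=36: 2 rows → E takes values {40, 45} — violation — fails.
(ii) {A, B} -> E: (A=99, B=W77): 2 rows → E takes values {40, 37} — violation; (A=93, B=W95): 2 rows → E takes values {45, 47} — violation — fails.
(iii) A -> D: every LHS value maps to a single RHS value — holds.
1 of the 3 dependencies holds.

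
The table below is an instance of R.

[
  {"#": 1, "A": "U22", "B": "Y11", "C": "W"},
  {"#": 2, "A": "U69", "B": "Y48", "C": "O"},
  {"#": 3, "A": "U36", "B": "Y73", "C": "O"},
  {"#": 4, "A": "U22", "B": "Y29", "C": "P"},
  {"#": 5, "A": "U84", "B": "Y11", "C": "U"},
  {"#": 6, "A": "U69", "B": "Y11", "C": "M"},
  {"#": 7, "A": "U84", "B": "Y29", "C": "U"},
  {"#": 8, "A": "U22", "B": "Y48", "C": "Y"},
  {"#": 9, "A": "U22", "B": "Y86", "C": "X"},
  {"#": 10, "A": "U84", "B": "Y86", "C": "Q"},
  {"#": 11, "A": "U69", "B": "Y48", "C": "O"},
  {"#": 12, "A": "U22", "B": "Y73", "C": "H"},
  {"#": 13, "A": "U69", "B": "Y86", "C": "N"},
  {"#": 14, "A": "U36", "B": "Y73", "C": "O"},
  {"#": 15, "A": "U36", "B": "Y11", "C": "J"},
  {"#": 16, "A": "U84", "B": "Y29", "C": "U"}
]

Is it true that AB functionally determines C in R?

(A=U22, B=Y11): row 1 → C = W ✓
(A=U69, B=Y48): rows 2, 11 → C = O, O ✓
(A=U36, B=Y73): rows 3, 14 → C = O, O ✓
(A=U22, B=Y29): row 4 → C = P ✓
(A=U84, B=Y11): row 5 → C = U ✓
(A=U69, B=Y11): row 6 → C = M ✓
(A=U84, B=Y29): rows 7, 16 → C = U, U ✓
(A=U22, B=Y48): row 8 → C = Y ✓
(A=U22, B=Y86): row 9 → C = X ✓
(A=U84, B=Y86): row 10 → C = Q ✓
(A=U22, B=Y73): row 12 → C = H ✓
(A=U69, B=Y86): row 13 → C = N ✓
(A=U36, B=Y11): row 15 → C = J ✓
Every AB value is associated with a single C value, so AB -> C holds.

Yes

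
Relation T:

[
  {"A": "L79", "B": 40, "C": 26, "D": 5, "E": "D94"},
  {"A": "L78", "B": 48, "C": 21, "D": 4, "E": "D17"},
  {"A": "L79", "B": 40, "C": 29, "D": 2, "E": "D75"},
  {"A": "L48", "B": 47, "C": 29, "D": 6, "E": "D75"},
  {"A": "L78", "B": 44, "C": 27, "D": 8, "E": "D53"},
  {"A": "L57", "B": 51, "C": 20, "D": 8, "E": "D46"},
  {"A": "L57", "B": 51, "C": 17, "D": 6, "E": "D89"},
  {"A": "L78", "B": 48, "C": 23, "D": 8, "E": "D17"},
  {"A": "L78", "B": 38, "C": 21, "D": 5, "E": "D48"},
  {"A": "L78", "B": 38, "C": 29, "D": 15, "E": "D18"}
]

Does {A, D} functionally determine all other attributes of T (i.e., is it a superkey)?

No

Two distinct rows share (A=L78, D=8), so {A, D} does not determine every attribute — not a superkey.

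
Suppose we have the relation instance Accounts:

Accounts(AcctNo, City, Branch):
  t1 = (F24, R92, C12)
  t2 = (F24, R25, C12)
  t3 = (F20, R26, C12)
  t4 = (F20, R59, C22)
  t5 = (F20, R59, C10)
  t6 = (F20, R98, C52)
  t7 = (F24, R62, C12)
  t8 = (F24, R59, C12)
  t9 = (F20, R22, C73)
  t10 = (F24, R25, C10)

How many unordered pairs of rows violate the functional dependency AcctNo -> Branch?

14

AcctNo=F24: violating pairs (1,10), (2,10), (7,10), (8,10) — 4 pairs.
AcctNo=F20: violating pairs (3,4), (3,5), (3,6), (3,9), (4,5), (4,6), (4,9), (5,6), (5,9), (6,9) — 10 pairs.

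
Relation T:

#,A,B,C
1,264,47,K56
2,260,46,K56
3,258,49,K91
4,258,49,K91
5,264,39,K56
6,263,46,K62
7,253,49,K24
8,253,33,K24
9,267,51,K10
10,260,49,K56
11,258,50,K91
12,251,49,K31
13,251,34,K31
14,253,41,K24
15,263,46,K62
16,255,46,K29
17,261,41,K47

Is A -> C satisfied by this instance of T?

Yes

A=264: rows 1, 5 → C = K56, K56 ✓
A=260: rows 2, 10 → C = K56, K56 ✓
A=258: rows 3, 4, 11 → C = K91, K91, K91 ✓
A=263: rows 6, 15 → C = K62, K62 ✓
A=253: rows 7, 8, 14 → C = K24, K24, K24 ✓
A=267: row 9 → C = K10 ✓
A=251: rows 12, 13 → C = K31, K31 ✓
A=255: row 16 → C = K29 ✓
A=261: row 17 → C = K47 ✓
Every A value is associated with a single C value, so A -> C holds.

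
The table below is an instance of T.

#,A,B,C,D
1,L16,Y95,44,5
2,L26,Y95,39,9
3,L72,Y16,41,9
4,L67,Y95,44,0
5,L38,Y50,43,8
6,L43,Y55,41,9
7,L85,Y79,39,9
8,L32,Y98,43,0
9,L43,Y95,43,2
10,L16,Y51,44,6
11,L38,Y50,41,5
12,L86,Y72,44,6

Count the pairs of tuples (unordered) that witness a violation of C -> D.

10

C=44: violating pairs (1,4), (1,10), (1,12), (4,10), (4,12) — 5 pairs.
C=39: all 2 rows agree on D — 0 pairs.
C=41: violating pairs (3,11), (6,11) — 2 pairs.
C=43: violating pairs (5,8), (5,9), (8,9) — 3 pairs.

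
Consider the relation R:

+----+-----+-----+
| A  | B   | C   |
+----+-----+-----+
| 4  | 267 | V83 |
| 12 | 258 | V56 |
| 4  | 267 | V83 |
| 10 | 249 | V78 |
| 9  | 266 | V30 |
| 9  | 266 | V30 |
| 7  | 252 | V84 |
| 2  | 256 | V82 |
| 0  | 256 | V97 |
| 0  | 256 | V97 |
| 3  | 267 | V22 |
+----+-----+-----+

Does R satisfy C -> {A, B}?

Yes

C=V83: 2 rows → {A,B} = (4, 267), (4, 267) ✓
C=V56: 1 row → {A,B} = (12, 258) ✓
C=V78: 1 row → {A,B} = (10, 249) ✓
C=V30: 2 rows → {A,B} = (9, 266), (9, 266) ✓
C=V84: 1 row → {A,B} = (7, 252) ✓
C=V82: 1 row → {A,B} = (2, 256) ✓
C=V97: 2 rows → {A,B} = (0, 256), (0, 256) ✓
C=V22: 1 row → {A,B} = (3, 267) ✓
Every C value is associated with a single {A, B} value, so C -> {A, B} holds.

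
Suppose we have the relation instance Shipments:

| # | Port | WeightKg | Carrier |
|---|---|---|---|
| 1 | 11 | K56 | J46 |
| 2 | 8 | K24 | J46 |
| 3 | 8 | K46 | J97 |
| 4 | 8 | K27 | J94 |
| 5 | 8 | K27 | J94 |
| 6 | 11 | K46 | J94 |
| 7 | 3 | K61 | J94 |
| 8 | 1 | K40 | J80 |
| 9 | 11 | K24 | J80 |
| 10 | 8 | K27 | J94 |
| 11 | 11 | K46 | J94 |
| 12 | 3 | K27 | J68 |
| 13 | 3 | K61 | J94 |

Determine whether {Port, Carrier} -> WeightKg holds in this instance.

(Port=11, Carrier=J46): row 1 → WeightKg = K56 ✓
(Port=8, Carrier=J46): row 2 → WeightKg = K24 ✓
(Port=8, Carrier=J97): row 3 → WeightKg = K46 ✓
(Port=8, Carrier=J94): rows 4, 5, 10 → WeightKg = K27, K27, K27 ✓
(Port=11, Carrier=J94): rows 6, 11 → WeightKg = K46, K46 ✓
(Port=3, Carrier=J94): rows 7, 13 → WeightKg = K61, K61 ✓
(Port=1, Carrier=J80): row 8 → WeightKg = K40 ✓
(Port=11, Carrier=J80): row 9 → WeightKg = K24 ✓
(Port=3, Carrier=J68): row 12 → WeightKg = K27 ✓
Every {Port, Carrier} value is associated with a single WeightKg value, so {Port, Carrier} -> WeightKg holds.

Yes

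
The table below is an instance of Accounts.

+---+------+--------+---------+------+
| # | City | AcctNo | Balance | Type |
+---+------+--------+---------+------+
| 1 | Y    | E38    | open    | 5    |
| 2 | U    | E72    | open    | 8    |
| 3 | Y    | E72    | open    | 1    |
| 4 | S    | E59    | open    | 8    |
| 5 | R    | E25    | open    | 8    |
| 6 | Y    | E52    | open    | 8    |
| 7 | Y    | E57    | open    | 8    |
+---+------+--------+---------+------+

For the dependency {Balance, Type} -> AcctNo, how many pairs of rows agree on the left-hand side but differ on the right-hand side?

(Balance=open, Type=8): violating pairs (2,4), (2,5), (2,6), (2,7), (4,5), (4,6), (4,7), (5,6), (5,7), (6,7) — 10 pairs.

10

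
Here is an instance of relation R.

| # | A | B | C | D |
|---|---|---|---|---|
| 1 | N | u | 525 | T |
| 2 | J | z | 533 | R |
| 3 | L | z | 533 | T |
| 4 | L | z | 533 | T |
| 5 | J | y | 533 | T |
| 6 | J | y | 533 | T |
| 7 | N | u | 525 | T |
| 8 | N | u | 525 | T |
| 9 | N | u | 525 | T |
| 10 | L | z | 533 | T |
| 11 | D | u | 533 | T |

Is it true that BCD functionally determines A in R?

Yes

(B=u, C=525, D=T): rows 1, 7, 8, 9 → A = N, N, N, N ✓
(B=z, C=533, D=R): row 2 → A = J ✓
(B=z, C=533, D=T): rows 3, 4, 10 → A = L, L, L ✓
(B=y, C=533, D=T): rows 5, 6 → A = J, J ✓
(B=u, C=533, D=T): row 11 → A = D ✓
Every BCD value is associated with a single A value, so BCD -> A holds.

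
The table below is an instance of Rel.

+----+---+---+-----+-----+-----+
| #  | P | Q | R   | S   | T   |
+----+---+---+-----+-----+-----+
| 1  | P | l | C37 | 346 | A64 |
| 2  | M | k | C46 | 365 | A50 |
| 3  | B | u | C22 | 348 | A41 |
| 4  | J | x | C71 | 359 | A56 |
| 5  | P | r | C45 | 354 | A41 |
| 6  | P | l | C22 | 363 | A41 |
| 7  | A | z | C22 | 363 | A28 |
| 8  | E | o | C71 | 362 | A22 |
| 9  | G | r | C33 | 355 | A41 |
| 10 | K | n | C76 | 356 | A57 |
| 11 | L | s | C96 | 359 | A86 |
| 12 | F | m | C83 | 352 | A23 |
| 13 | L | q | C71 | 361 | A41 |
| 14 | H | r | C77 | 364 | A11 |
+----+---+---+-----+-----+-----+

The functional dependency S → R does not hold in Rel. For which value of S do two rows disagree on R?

359

S=346: row 1 → R = C37 ✓
S=365: row 2 → R = C46 ✓
S=348: row 3 → R = C22 ✓
S=359: rows 4, 11 → R takes values {C71, C96} — violation
S=354: row 5 → R = C45 ✓
S=363: rows 6, 7 → R = C22, C22 ✓
S=362: row 8 → R = C71 ✓
S=355: row 9 → R = C33 ✓
S=356: row 10 → R = C76 ✓
S=352: row 12 → R = C83 ✓
S=361: row 13 → R = C71 ✓
S=364: row 14 → R = C77 ✓
The only S value with inconsistent R is S=359.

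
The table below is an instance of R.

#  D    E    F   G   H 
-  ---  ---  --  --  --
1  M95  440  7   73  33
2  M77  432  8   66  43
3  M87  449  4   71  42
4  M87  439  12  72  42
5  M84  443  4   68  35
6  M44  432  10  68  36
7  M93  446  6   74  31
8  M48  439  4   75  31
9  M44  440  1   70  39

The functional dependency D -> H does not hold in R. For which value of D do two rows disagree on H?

M44

D=M95: row 1 → H = 33 ✓
D=M77: row 2 → H = 43 ✓
D=M87: rows 3, 4 → H = 42, 42 ✓
D=M84: row 5 → H = 35 ✓
D=M44: rows 6, 9 → H takes values {36, 39} — violation
D=M93: row 7 → H = 31 ✓
D=M48: row 8 → H = 31 ✓
The only D value with inconsistent H is D=M44.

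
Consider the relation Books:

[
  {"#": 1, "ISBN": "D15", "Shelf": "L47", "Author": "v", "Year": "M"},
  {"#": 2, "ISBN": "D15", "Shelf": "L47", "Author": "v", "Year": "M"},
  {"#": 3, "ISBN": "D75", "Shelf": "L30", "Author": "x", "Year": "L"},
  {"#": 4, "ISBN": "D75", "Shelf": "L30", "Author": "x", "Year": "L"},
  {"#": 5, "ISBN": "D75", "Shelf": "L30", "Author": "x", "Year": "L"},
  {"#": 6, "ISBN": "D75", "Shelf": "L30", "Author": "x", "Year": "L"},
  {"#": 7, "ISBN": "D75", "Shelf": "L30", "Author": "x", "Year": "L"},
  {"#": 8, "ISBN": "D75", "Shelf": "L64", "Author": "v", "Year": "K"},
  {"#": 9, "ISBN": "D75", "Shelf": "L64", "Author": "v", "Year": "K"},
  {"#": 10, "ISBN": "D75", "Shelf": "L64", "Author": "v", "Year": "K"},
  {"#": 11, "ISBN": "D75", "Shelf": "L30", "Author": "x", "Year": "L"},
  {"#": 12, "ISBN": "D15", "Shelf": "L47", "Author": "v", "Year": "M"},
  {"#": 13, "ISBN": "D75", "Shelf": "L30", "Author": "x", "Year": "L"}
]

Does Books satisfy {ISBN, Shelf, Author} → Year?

(ISBN=D15, Shelf=L47, Author=v): rows 1, 2, 12 → Year = M, M, M ✓
(ISBN=D75, Shelf=L30, Author=x): rows 3, 4, 5, 6, 7, 11, 13 → Year = L, L, L, L, L, L, L ✓
(ISBN=D75, Shelf=L64, Author=v): rows 8, 9, 10 → Year = K, K, K ✓
Every {ISBN, Shelf, Author} value is associated with a single Year value, so {ISBN, Shelf, Author} → Year holds.

Yes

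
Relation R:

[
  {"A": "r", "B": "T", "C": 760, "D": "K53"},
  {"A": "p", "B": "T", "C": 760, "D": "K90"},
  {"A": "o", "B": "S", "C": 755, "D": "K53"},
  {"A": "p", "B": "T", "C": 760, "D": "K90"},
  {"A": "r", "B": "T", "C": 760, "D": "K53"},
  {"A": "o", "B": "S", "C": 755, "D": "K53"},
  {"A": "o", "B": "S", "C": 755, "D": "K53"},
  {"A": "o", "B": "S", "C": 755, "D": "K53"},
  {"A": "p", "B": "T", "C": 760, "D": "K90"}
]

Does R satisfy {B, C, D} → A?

(B=T, C=760, D=K53): 2 rows → A = r, r ✓
(B=T, C=760, D=K90): 3 rows → A = p, p, p ✓
(B=S, C=755, D=K53): 4 rows → A = o, o, o, o ✓
Every {B, C, D} value is associated with a single A value, so {B, C, D} → A holds.

Yes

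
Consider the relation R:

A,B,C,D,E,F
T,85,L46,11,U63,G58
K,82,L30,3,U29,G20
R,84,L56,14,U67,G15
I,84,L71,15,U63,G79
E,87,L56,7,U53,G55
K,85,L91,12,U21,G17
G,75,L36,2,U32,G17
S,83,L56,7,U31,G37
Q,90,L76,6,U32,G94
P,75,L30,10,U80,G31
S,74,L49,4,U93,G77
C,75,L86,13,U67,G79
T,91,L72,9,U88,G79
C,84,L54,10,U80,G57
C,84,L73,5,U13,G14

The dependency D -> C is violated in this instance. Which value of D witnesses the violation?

10

D=11: 1 row → C = L46 ✓
D=3: 1 row → C = L30 ✓
D=14: 1 row → C = L56 ✓
D=15: 1 row → C = L71 ✓
D=7: 2 rows → C = L56, L56 ✓
D=12: 1 row → C = L91 ✓
D=2: 1 row → C = L36 ✓
D=6: 1 row → C = L76 ✓
D=10: 2 rows → C takes values {L30, L54} — violation
D=4: 1 row → C = L49 ✓
D=13: 1 row → C = L86 ✓
D=9: 1 row → C = L72 ✓
D=5: 1 row → C = L73 ✓
The only D value with inconsistent C is D=10.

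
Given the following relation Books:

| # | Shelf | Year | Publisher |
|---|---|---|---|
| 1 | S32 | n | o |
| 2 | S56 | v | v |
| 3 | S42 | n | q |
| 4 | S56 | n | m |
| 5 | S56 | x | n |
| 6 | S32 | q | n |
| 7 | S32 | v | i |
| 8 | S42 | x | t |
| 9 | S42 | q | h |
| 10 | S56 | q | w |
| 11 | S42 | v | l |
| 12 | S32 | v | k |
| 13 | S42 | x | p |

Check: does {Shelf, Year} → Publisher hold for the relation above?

No

(Shelf=S32, Year=n): row 1 → Publisher = o ✓
(Shelf=S56, Year=v): row 2 → Publisher = v ✓
(Shelf=S42, Year=n): row 3 → Publisher = q ✓
(Shelf=S56, Year=n): row 4 → Publisher = m ✓
(Shelf=S56, Year=x): row 5 → Publisher = n ✓
(Shelf=S32, Year=q): row 6 → Publisher = n ✓
(Shelf=S32, Year=v): rows 7, 12 → Publisher takes values {i, k} — violation
(Shelf=S42, Year=x): rows 8, 13 → Publisher takes values {t, p} — violation
(Shelf=S42, Year=q): row 9 → Publisher = h ✓
(Shelf=S56, Year=q): row 10 → Publisher = w ✓
(Shelf=S42, Year=v): row 11 → Publisher = l ✓
Two rows agree on {Shelf, Year} but differ on Publisher, so {Shelf, Year} → Publisher does not hold.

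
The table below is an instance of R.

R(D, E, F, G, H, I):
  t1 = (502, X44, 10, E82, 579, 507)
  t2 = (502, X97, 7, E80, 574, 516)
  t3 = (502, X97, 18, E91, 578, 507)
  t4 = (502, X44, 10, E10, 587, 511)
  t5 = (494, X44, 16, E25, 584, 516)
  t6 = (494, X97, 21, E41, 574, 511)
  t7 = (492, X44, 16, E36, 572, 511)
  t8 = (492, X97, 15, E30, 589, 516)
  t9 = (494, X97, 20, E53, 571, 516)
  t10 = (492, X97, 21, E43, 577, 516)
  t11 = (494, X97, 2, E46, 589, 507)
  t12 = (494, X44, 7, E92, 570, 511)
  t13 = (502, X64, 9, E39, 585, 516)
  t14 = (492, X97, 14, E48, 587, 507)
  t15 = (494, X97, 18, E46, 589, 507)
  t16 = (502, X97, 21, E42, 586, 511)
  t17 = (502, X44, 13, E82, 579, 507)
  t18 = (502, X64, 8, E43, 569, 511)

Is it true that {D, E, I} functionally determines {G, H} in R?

(D=502, E=X44, I=507): rows 1, 17 → {G,H} = (E82, 579), (E82, 579) ✓
(D=502, E=X97, I=516): row 2 → {G,H} = (E80, 574) ✓
(D=502, E=X97, I=507): row 3 → {G,H} = (E91, 578) ✓
(D=502, E=X44, I=511): row 4 → {G,H} = (E10, 587) ✓
(D=494, E=X44, I=516): row 5 → {G,H} = (E25, 584) ✓
(D=494, E=X97, I=511): row 6 → {G,H} = (E41, 574) ✓
(D=492, E=X44, I=511): row 7 → {G,H} = (E36, 572) ✓
(D=492, E=X97, I=516): rows 8, 10 → {G,H} takes values {(E30, 589), (E43, 577)} — violation
(D=494, E=X97, I=516): row 9 → {G,H} = (E53, 571) ✓
(D=494, E=X97, I=507): rows 11, 15 → {G,H} = (E46, 589), (E46, 589) ✓
(D=494, E=X44, I=511): row 12 → {G,H} = (E92, 570) ✓
(D=502, E=X64, I=516): row 13 → {G,H} = (E39, 585) ✓
(D=492, E=X97, I=507): row 14 → {G,H} = (E48, 587) ✓
(D=502, E=X97, I=511): row 16 → {G,H} = (E42, 586) ✓
(D=502, E=X64, I=511): row 18 → {G,H} = (E43, 569) ✓
Two rows agree on {D, E, I} but differ on {G, H}, so {D, E, I} → {G, H} does not hold.

No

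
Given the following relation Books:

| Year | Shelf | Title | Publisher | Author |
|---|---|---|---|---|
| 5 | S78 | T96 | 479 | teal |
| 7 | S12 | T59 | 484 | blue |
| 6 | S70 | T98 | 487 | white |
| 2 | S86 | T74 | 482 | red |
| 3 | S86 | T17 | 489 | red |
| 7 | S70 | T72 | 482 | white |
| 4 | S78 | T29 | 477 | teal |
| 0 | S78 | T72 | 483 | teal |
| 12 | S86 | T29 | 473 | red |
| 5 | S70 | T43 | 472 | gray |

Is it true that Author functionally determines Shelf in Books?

Author=teal: 3 rows → Shelf = S78, S78, S78 ✓
Author=blue: 1 row → Shelf = S12 ✓
Author=white: 2 rows → Shelf = S70, S70 ✓
Author=red: 3 rows → Shelf = S86, S86, S86 ✓
Author=gray: 1 row → Shelf = S70 ✓
Every Author value is associated with a single Shelf value, so Author → Shelf holds.

Yes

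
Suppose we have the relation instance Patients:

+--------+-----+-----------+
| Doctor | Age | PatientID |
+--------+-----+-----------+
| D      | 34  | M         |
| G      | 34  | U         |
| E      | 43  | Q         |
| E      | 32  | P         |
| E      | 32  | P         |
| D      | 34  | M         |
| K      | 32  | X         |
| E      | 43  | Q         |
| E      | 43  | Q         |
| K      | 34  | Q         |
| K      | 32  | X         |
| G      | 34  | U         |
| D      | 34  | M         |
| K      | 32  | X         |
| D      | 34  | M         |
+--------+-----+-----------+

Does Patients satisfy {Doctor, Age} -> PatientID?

(Doctor=D, Age=34): 4 rows → PatientID = M, M, M, M ✓
(Doctor=G, Age=34): 2 rows → PatientID = U, U ✓
(Doctor=E, Age=43): 3 rows → PatientID = Q, Q, Q ✓
(Doctor=E, Age=32): 2 rows → PatientID = P, P ✓
(Doctor=K, Age=32): 3 rows → PatientID = X, X, X ✓
(Doctor=K, Age=34): 1 row → PatientID = Q ✓
Every {Doctor, Age} value is associated with a single PatientID value, so {Doctor, Age} -> PatientID holds.

Yes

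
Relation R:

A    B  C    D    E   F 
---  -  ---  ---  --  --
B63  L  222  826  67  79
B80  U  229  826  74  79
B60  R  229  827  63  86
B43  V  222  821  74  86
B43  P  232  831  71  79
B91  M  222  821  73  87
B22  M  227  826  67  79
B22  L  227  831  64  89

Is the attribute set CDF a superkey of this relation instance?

Yes

All 8 rows have distinct CDF values, so CDF → (all attributes) holds and CDF is a superkey.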